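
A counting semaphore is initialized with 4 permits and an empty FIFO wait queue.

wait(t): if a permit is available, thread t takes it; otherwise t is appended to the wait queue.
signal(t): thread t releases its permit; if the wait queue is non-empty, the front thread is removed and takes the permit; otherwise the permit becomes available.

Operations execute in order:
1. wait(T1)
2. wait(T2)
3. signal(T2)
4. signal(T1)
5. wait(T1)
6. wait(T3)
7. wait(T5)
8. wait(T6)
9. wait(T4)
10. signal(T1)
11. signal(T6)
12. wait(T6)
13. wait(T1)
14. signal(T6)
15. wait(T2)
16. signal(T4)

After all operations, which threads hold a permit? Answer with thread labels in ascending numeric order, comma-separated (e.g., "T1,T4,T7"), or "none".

Answer: T1,T2,T3,T5

Derivation:
Step 1: wait(T1) -> count=3 queue=[] holders={T1}
Step 2: wait(T2) -> count=2 queue=[] holders={T1,T2}
Step 3: signal(T2) -> count=3 queue=[] holders={T1}
Step 4: signal(T1) -> count=4 queue=[] holders={none}
Step 5: wait(T1) -> count=3 queue=[] holders={T1}
Step 6: wait(T3) -> count=2 queue=[] holders={T1,T3}
Step 7: wait(T5) -> count=1 queue=[] holders={T1,T3,T5}
Step 8: wait(T6) -> count=0 queue=[] holders={T1,T3,T5,T6}
Step 9: wait(T4) -> count=0 queue=[T4] holders={T1,T3,T5,T6}
Step 10: signal(T1) -> count=0 queue=[] holders={T3,T4,T5,T6}
Step 11: signal(T6) -> count=1 queue=[] holders={T3,T4,T5}
Step 12: wait(T6) -> count=0 queue=[] holders={T3,T4,T5,T6}
Step 13: wait(T1) -> count=0 queue=[T1] holders={T3,T4,T5,T6}
Step 14: signal(T6) -> count=0 queue=[] holders={T1,T3,T4,T5}
Step 15: wait(T2) -> count=0 queue=[T2] holders={T1,T3,T4,T5}
Step 16: signal(T4) -> count=0 queue=[] holders={T1,T2,T3,T5}
Final holders: T1,T2,T3,T5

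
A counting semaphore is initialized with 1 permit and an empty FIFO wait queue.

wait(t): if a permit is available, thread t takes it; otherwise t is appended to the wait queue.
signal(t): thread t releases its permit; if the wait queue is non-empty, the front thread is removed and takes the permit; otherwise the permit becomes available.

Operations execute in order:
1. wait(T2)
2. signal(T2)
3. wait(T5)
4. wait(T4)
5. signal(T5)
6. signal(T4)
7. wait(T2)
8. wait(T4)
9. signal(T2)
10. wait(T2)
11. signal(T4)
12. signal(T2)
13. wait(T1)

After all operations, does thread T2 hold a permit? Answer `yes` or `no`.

Step 1: wait(T2) -> count=0 queue=[] holders={T2}
Step 2: signal(T2) -> count=1 queue=[] holders={none}
Step 3: wait(T5) -> count=0 queue=[] holders={T5}
Step 4: wait(T4) -> count=0 queue=[T4] holders={T5}
Step 5: signal(T5) -> count=0 queue=[] holders={T4}
Step 6: signal(T4) -> count=1 queue=[] holders={none}
Step 7: wait(T2) -> count=0 queue=[] holders={T2}
Step 8: wait(T4) -> count=0 queue=[T4] holders={T2}
Step 9: signal(T2) -> count=0 queue=[] holders={T4}
Step 10: wait(T2) -> count=0 queue=[T2] holders={T4}
Step 11: signal(T4) -> count=0 queue=[] holders={T2}
Step 12: signal(T2) -> count=1 queue=[] holders={none}
Step 13: wait(T1) -> count=0 queue=[] holders={T1}
Final holders: {T1} -> T2 not in holders

Answer: no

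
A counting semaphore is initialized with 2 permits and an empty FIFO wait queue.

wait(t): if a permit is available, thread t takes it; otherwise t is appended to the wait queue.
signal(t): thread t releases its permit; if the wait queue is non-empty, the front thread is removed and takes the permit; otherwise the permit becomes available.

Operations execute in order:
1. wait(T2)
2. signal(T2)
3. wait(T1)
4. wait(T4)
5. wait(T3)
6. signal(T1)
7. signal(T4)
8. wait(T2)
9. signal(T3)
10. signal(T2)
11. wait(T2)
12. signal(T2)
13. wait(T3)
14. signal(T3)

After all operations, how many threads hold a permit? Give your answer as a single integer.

Step 1: wait(T2) -> count=1 queue=[] holders={T2}
Step 2: signal(T2) -> count=2 queue=[] holders={none}
Step 3: wait(T1) -> count=1 queue=[] holders={T1}
Step 4: wait(T4) -> count=0 queue=[] holders={T1,T4}
Step 5: wait(T3) -> count=0 queue=[T3] holders={T1,T4}
Step 6: signal(T1) -> count=0 queue=[] holders={T3,T4}
Step 7: signal(T4) -> count=1 queue=[] holders={T3}
Step 8: wait(T2) -> count=0 queue=[] holders={T2,T3}
Step 9: signal(T3) -> count=1 queue=[] holders={T2}
Step 10: signal(T2) -> count=2 queue=[] holders={none}
Step 11: wait(T2) -> count=1 queue=[] holders={T2}
Step 12: signal(T2) -> count=2 queue=[] holders={none}
Step 13: wait(T3) -> count=1 queue=[] holders={T3}
Step 14: signal(T3) -> count=2 queue=[] holders={none}
Final holders: {none} -> 0 thread(s)

Answer: 0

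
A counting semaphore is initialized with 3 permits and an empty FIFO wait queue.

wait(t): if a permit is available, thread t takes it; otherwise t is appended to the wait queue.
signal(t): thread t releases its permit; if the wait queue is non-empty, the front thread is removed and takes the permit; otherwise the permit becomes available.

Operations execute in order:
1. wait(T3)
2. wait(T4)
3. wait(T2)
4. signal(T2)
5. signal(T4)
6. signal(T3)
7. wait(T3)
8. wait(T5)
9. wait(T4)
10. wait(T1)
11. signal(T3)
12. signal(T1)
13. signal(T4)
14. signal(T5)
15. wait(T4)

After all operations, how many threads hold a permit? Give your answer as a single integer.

Step 1: wait(T3) -> count=2 queue=[] holders={T3}
Step 2: wait(T4) -> count=1 queue=[] holders={T3,T4}
Step 3: wait(T2) -> count=0 queue=[] holders={T2,T3,T4}
Step 4: signal(T2) -> count=1 queue=[] holders={T3,T4}
Step 5: signal(T4) -> count=2 queue=[] holders={T3}
Step 6: signal(T3) -> count=3 queue=[] holders={none}
Step 7: wait(T3) -> count=2 queue=[] holders={T3}
Step 8: wait(T5) -> count=1 queue=[] holders={T3,T5}
Step 9: wait(T4) -> count=0 queue=[] holders={T3,T4,T5}
Step 10: wait(T1) -> count=0 queue=[T1] holders={T3,T4,T5}
Step 11: signal(T3) -> count=0 queue=[] holders={T1,T4,T5}
Step 12: signal(T1) -> count=1 queue=[] holders={T4,T5}
Step 13: signal(T4) -> count=2 queue=[] holders={T5}
Step 14: signal(T5) -> count=3 queue=[] holders={none}
Step 15: wait(T4) -> count=2 queue=[] holders={T4}
Final holders: {T4} -> 1 thread(s)

Answer: 1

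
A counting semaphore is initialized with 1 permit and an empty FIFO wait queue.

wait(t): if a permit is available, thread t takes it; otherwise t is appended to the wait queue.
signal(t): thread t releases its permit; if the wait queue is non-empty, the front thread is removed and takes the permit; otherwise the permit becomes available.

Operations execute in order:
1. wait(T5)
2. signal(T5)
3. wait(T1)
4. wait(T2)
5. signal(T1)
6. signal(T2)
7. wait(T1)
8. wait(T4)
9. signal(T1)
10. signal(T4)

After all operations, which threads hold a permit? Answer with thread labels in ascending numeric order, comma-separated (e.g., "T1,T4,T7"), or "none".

Step 1: wait(T5) -> count=0 queue=[] holders={T5}
Step 2: signal(T5) -> count=1 queue=[] holders={none}
Step 3: wait(T1) -> count=0 queue=[] holders={T1}
Step 4: wait(T2) -> count=0 queue=[T2] holders={T1}
Step 5: signal(T1) -> count=0 queue=[] holders={T2}
Step 6: signal(T2) -> count=1 queue=[] holders={none}
Step 7: wait(T1) -> count=0 queue=[] holders={T1}
Step 8: wait(T4) -> count=0 queue=[T4] holders={T1}
Step 9: signal(T1) -> count=0 queue=[] holders={T4}
Step 10: signal(T4) -> count=1 queue=[] holders={none}
Final holders: none

Answer: none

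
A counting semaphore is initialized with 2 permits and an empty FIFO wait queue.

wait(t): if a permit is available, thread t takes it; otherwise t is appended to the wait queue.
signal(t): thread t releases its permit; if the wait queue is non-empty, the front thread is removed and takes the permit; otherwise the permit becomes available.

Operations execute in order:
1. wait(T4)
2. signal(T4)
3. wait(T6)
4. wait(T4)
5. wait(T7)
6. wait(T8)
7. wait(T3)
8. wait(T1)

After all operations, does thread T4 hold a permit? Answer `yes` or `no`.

Answer: yes

Derivation:
Step 1: wait(T4) -> count=1 queue=[] holders={T4}
Step 2: signal(T4) -> count=2 queue=[] holders={none}
Step 3: wait(T6) -> count=1 queue=[] holders={T6}
Step 4: wait(T4) -> count=0 queue=[] holders={T4,T6}
Step 5: wait(T7) -> count=0 queue=[T7] holders={T4,T6}
Step 6: wait(T8) -> count=0 queue=[T7,T8] holders={T4,T6}
Step 7: wait(T3) -> count=0 queue=[T7,T8,T3] holders={T4,T6}
Step 8: wait(T1) -> count=0 queue=[T7,T8,T3,T1] holders={T4,T6}
Final holders: {T4,T6} -> T4 in holders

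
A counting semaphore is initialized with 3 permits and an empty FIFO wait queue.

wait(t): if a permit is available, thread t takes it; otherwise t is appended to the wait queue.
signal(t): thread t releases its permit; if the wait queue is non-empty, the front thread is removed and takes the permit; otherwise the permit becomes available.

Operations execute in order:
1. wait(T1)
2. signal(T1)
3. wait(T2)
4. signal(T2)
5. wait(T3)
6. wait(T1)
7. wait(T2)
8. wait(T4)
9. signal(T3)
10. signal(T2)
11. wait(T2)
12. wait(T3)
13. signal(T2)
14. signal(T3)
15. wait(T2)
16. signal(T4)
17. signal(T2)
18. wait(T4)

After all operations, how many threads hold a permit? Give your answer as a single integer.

Step 1: wait(T1) -> count=2 queue=[] holders={T1}
Step 2: signal(T1) -> count=3 queue=[] holders={none}
Step 3: wait(T2) -> count=2 queue=[] holders={T2}
Step 4: signal(T2) -> count=3 queue=[] holders={none}
Step 5: wait(T3) -> count=2 queue=[] holders={T3}
Step 6: wait(T1) -> count=1 queue=[] holders={T1,T3}
Step 7: wait(T2) -> count=0 queue=[] holders={T1,T2,T3}
Step 8: wait(T4) -> count=0 queue=[T4] holders={T1,T2,T3}
Step 9: signal(T3) -> count=0 queue=[] holders={T1,T2,T4}
Step 10: signal(T2) -> count=1 queue=[] holders={T1,T4}
Step 11: wait(T2) -> count=0 queue=[] holders={T1,T2,T4}
Step 12: wait(T3) -> count=0 queue=[T3] holders={T1,T2,T4}
Step 13: signal(T2) -> count=0 queue=[] holders={T1,T3,T4}
Step 14: signal(T3) -> count=1 queue=[] holders={T1,T4}
Step 15: wait(T2) -> count=0 queue=[] holders={T1,T2,T4}
Step 16: signal(T4) -> count=1 queue=[] holders={T1,T2}
Step 17: signal(T2) -> count=2 queue=[] holders={T1}
Step 18: wait(T4) -> count=1 queue=[] holders={T1,T4}
Final holders: {T1,T4} -> 2 thread(s)

Answer: 2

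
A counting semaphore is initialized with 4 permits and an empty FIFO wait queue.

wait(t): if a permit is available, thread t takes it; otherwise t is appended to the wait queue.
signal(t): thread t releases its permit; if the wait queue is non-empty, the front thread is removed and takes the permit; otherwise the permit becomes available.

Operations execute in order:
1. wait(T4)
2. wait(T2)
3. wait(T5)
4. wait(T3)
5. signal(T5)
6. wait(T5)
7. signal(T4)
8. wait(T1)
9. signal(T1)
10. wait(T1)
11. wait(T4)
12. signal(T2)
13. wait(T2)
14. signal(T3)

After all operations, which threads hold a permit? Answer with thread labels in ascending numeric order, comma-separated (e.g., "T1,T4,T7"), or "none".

Step 1: wait(T4) -> count=3 queue=[] holders={T4}
Step 2: wait(T2) -> count=2 queue=[] holders={T2,T4}
Step 3: wait(T5) -> count=1 queue=[] holders={T2,T4,T5}
Step 4: wait(T3) -> count=0 queue=[] holders={T2,T3,T4,T5}
Step 5: signal(T5) -> count=1 queue=[] holders={T2,T3,T4}
Step 6: wait(T5) -> count=0 queue=[] holders={T2,T3,T4,T5}
Step 7: signal(T4) -> count=1 queue=[] holders={T2,T3,T5}
Step 8: wait(T1) -> count=0 queue=[] holders={T1,T2,T3,T5}
Step 9: signal(T1) -> count=1 queue=[] holders={T2,T3,T5}
Step 10: wait(T1) -> count=0 queue=[] holders={T1,T2,T3,T5}
Step 11: wait(T4) -> count=0 queue=[T4] holders={T1,T2,T3,T5}
Step 12: signal(T2) -> count=0 queue=[] holders={T1,T3,T4,T5}
Step 13: wait(T2) -> count=0 queue=[T2] holders={T1,T3,T4,T5}
Step 14: signal(T3) -> count=0 queue=[] holders={T1,T2,T4,T5}
Final holders: T1,T2,T4,T5

Answer: T1,T2,T4,T5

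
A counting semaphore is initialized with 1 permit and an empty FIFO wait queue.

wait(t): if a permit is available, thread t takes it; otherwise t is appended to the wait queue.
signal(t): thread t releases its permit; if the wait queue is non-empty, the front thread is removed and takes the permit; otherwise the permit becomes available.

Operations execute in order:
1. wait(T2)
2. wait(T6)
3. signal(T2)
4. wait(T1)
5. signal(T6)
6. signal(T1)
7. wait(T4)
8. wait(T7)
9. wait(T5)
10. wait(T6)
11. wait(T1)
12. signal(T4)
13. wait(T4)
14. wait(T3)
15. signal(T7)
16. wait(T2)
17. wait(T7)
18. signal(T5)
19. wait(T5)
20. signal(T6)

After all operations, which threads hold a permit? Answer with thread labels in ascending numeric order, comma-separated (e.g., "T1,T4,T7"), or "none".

Answer: T1

Derivation:
Step 1: wait(T2) -> count=0 queue=[] holders={T2}
Step 2: wait(T6) -> count=0 queue=[T6] holders={T2}
Step 3: signal(T2) -> count=0 queue=[] holders={T6}
Step 4: wait(T1) -> count=0 queue=[T1] holders={T6}
Step 5: signal(T6) -> count=0 queue=[] holders={T1}
Step 6: signal(T1) -> count=1 queue=[] holders={none}
Step 7: wait(T4) -> count=0 queue=[] holders={T4}
Step 8: wait(T7) -> count=0 queue=[T7] holders={T4}
Step 9: wait(T5) -> count=0 queue=[T7,T5] holders={T4}
Step 10: wait(T6) -> count=0 queue=[T7,T5,T6] holders={T4}
Step 11: wait(T1) -> count=0 queue=[T7,T5,T6,T1] holders={T4}
Step 12: signal(T4) -> count=0 queue=[T5,T6,T1] holders={T7}
Step 13: wait(T4) -> count=0 queue=[T5,T6,T1,T4] holders={T7}
Step 14: wait(T3) -> count=0 queue=[T5,T6,T1,T4,T3] holders={T7}
Step 15: signal(T7) -> count=0 queue=[T6,T1,T4,T3] holders={T5}
Step 16: wait(T2) -> count=0 queue=[T6,T1,T4,T3,T2] holders={T5}
Step 17: wait(T7) -> count=0 queue=[T6,T1,T4,T3,T2,T7] holders={T5}
Step 18: signal(T5) -> count=0 queue=[T1,T4,T3,T2,T7] holders={T6}
Step 19: wait(T5) -> count=0 queue=[T1,T4,T3,T2,T7,T5] holders={T6}
Step 20: signal(T6) -> count=0 queue=[T4,T3,T2,T7,T5] holders={T1}
Final holders: T1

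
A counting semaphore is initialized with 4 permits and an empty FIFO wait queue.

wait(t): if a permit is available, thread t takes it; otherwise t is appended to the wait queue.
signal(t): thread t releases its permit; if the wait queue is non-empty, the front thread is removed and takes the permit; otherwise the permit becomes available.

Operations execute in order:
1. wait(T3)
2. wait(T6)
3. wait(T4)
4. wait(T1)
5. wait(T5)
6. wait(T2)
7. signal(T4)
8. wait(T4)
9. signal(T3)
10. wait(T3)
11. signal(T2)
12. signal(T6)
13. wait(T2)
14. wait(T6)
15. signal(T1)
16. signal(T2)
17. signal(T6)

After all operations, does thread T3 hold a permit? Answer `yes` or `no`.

Step 1: wait(T3) -> count=3 queue=[] holders={T3}
Step 2: wait(T6) -> count=2 queue=[] holders={T3,T6}
Step 3: wait(T4) -> count=1 queue=[] holders={T3,T4,T6}
Step 4: wait(T1) -> count=0 queue=[] holders={T1,T3,T4,T6}
Step 5: wait(T5) -> count=0 queue=[T5] holders={T1,T3,T4,T6}
Step 6: wait(T2) -> count=0 queue=[T5,T2] holders={T1,T3,T4,T6}
Step 7: signal(T4) -> count=0 queue=[T2] holders={T1,T3,T5,T6}
Step 8: wait(T4) -> count=0 queue=[T2,T4] holders={T1,T3,T5,T6}
Step 9: signal(T3) -> count=0 queue=[T4] holders={T1,T2,T5,T6}
Step 10: wait(T3) -> count=0 queue=[T4,T3] holders={T1,T2,T5,T6}
Step 11: signal(T2) -> count=0 queue=[T3] holders={T1,T4,T5,T6}
Step 12: signal(T6) -> count=0 queue=[] holders={T1,T3,T4,T5}
Step 13: wait(T2) -> count=0 queue=[T2] holders={T1,T3,T4,T5}
Step 14: wait(T6) -> count=0 queue=[T2,T6] holders={T1,T3,T4,T5}
Step 15: signal(T1) -> count=0 queue=[T6] holders={T2,T3,T4,T5}
Step 16: signal(T2) -> count=0 queue=[] holders={T3,T4,T5,T6}
Step 17: signal(T6) -> count=1 queue=[] holders={T3,T4,T5}
Final holders: {T3,T4,T5} -> T3 in holders

Answer: yes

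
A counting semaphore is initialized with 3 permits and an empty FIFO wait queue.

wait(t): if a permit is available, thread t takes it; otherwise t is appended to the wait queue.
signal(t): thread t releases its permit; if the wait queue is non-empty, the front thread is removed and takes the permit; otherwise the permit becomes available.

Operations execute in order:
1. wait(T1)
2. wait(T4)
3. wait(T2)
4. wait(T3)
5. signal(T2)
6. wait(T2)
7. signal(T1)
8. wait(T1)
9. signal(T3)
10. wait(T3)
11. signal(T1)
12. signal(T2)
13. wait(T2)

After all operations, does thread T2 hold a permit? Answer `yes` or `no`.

Answer: yes

Derivation:
Step 1: wait(T1) -> count=2 queue=[] holders={T1}
Step 2: wait(T4) -> count=1 queue=[] holders={T1,T4}
Step 3: wait(T2) -> count=0 queue=[] holders={T1,T2,T4}
Step 4: wait(T3) -> count=0 queue=[T3] holders={T1,T2,T4}
Step 5: signal(T2) -> count=0 queue=[] holders={T1,T3,T4}
Step 6: wait(T2) -> count=0 queue=[T2] holders={T1,T3,T4}
Step 7: signal(T1) -> count=0 queue=[] holders={T2,T3,T4}
Step 8: wait(T1) -> count=0 queue=[T1] holders={T2,T3,T4}
Step 9: signal(T3) -> count=0 queue=[] holders={T1,T2,T4}
Step 10: wait(T3) -> count=0 queue=[T3] holders={T1,T2,T4}
Step 11: signal(T1) -> count=0 queue=[] holders={T2,T3,T4}
Step 12: signal(T2) -> count=1 queue=[] holders={T3,T4}
Step 13: wait(T2) -> count=0 queue=[] holders={T2,T3,T4}
Final holders: {T2,T3,T4} -> T2 in holders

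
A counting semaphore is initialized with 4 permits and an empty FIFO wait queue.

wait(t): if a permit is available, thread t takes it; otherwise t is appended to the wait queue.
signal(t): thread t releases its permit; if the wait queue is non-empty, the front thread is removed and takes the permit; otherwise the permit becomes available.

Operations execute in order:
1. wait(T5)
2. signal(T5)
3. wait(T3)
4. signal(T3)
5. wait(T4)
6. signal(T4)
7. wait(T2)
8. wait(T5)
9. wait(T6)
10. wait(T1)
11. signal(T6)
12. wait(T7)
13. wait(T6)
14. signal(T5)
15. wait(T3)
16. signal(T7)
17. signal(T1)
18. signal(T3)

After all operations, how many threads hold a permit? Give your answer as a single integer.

Answer: 2

Derivation:
Step 1: wait(T5) -> count=3 queue=[] holders={T5}
Step 2: signal(T5) -> count=4 queue=[] holders={none}
Step 3: wait(T3) -> count=3 queue=[] holders={T3}
Step 4: signal(T3) -> count=4 queue=[] holders={none}
Step 5: wait(T4) -> count=3 queue=[] holders={T4}
Step 6: signal(T4) -> count=4 queue=[] holders={none}
Step 7: wait(T2) -> count=3 queue=[] holders={T2}
Step 8: wait(T5) -> count=2 queue=[] holders={T2,T5}
Step 9: wait(T6) -> count=1 queue=[] holders={T2,T5,T6}
Step 10: wait(T1) -> count=0 queue=[] holders={T1,T2,T5,T6}
Step 11: signal(T6) -> count=1 queue=[] holders={T1,T2,T5}
Step 12: wait(T7) -> count=0 queue=[] holders={T1,T2,T5,T7}
Step 13: wait(T6) -> count=0 queue=[T6] holders={T1,T2,T5,T7}
Step 14: signal(T5) -> count=0 queue=[] holders={T1,T2,T6,T7}
Step 15: wait(T3) -> count=0 queue=[T3] holders={T1,T2,T6,T7}
Step 16: signal(T7) -> count=0 queue=[] holders={T1,T2,T3,T6}
Step 17: signal(T1) -> count=1 queue=[] holders={T2,T3,T6}
Step 18: signal(T3) -> count=2 queue=[] holders={T2,T6}
Final holders: {T2,T6} -> 2 thread(s)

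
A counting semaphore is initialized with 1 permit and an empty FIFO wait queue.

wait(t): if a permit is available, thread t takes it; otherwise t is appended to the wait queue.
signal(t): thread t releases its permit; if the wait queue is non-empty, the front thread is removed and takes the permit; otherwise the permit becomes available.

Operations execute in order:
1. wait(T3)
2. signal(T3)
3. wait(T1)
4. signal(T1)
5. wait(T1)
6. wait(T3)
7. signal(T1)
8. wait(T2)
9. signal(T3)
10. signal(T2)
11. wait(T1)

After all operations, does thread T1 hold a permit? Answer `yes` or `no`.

Step 1: wait(T3) -> count=0 queue=[] holders={T3}
Step 2: signal(T3) -> count=1 queue=[] holders={none}
Step 3: wait(T1) -> count=0 queue=[] holders={T1}
Step 4: signal(T1) -> count=1 queue=[] holders={none}
Step 5: wait(T1) -> count=0 queue=[] holders={T1}
Step 6: wait(T3) -> count=0 queue=[T3] holders={T1}
Step 7: signal(T1) -> count=0 queue=[] holders={T3}
Step 8: wait(T2) -> count=0 queue=[T2] holders={T3}
Step 9: signal(T3) -> count=0 queue=[] holders={T2}
Step 10: signal(T2) -> count=1 queue=[] holders={none}
Step 11: wait(T1) -> count=0 queue=[] holders={T1}
Final holders: {T1} -> T1 in holders

Answer: yes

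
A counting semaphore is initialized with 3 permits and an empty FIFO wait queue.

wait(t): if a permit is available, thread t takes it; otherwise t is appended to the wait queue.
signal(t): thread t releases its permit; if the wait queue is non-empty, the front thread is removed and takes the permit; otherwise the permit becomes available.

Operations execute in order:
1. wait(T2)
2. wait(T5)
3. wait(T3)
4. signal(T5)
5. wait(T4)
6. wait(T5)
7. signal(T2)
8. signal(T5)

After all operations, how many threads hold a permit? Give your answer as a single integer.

Step 1: wait(T2) -> count=2 queue=[] holders={T2}
Step 2: wait(T5) -> count=1 queue=[] holders={T2,T5}
Step 3: wait(T3) -> count=0 queue=[] holders={T2,T3,T5}
Step 4: signal(T5) -> count=1 queue=[] holders={T2,T3}
Step 5: wait(T4) -> count=0 queue=[] holders={T2,T3,T4}
Step 6: wait(T5) -> count=0 queue=[T5] holders={T2,T3,T4}
Step 7: signal(T2) -> count=0 queue=[] holders={T3,T4,T5}
Step 8: signal(T5) -> count=1 queue=[] holders={T3,T4}
Final holders: {T3,T4} -> 2 thread(s)

Answer: 2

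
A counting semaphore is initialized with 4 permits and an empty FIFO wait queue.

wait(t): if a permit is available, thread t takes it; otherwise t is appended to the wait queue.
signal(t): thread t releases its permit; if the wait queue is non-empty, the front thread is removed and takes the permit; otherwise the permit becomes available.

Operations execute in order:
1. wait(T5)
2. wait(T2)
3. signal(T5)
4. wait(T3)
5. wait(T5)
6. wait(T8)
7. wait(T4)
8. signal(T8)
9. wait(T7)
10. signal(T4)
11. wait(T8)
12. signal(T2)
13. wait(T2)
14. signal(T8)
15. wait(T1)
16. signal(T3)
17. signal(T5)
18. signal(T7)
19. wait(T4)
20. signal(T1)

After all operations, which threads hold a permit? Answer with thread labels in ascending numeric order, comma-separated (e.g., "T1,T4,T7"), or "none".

Step 1: wait(T5) -> count=3 queue=[] holders={T5}
Step 2: wait(T2) -> count=2 queue=[] holders={T2,T5}
Step 3: signal(T5) -> count=3 queue=[] holders={T2}
Step 4: wait(T3) -> count=2 queue=[] holders={T2,T3}
Step 5: wait(T5) -> count=1 queue=[] holders={T2,T3,T5}
Step 6: wait(T8) -> count=0 queue=[] holders={T2,T3,T5,T8}
Step 7: wait(T4) -> count=0 queue=[T4] holders={T2,T3,T5,T8}
Step 8: signal(T8) -> count=0 queue=[] holders={T2,T3,T4,T5}
Step 9: wait(T7) -> count=0 queue=[T7] holders={T2,T3,T4,T5}
Step 10: signal(T4) -> count=0 queue=[] holders={T2,T3,T5,T7}
Step 11: wait(T8) -> count=0 queue=[T8] holders={T2,T3,T5,T7}
Step 12: signal(T2) -> count=0 queue=[] holders={T3,T5,T7,T8}
Step 13: wait(T2) -> count=0 queue=[T2] holders={T3,T5,T7,T8}
Step 14: signal(T8) -> count=0 queue=[] holders={T2,T3,T5,T7}
Step 15: wait(T1) -> count=0 queue=[T1] holders={T2,T3,T5,T7}
Step 16: signal(T3) -> count=0 queue=[] holders={T1,T2,T5,T7}
Step 17: signal(T5) -> count=1 queue=[] holders={T1,T2,T7}
Step 18: signal(T7) -> count=2 queue=[] holders={T1,T2}
Step 19: wait(T4) -> count=1 queue=[] holders={T1,T2,T4}
Step 20: signal(T1) -> count=2 queue=[] holders={T2,T4}
Final holders: T2,T4

Answer: T2,T4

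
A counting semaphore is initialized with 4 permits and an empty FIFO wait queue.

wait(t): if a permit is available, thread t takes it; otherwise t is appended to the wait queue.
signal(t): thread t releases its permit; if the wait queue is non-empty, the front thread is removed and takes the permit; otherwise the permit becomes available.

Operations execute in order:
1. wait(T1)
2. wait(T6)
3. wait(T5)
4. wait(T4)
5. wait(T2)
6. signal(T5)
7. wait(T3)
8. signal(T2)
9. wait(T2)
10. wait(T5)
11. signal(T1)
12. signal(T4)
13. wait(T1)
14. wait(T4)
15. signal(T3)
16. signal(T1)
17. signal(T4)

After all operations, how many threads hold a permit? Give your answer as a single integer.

Step 1: wait(T1) -> count=3 queue=[] holders={T1}
Step 2: wait(T6) -> count=2 queue=[] holders={T1,T6}
Step 3: wait(T5) -> count=1 queue=[] holders={T1,T5,T6}
Step 4: wait(T4) -> count=0 queue=[] holders={T1,T4,T5,T6}
Step 5: wait(T2) -> count=0 queue=[T2] holders={T1,T4,T5,T6}
Step 6: signal(T5) -> count=0 queue=[] holders={T1,T2,T4,T6}
Step 7: wait(T3) -> count=0 queue=[T3] holders={T1,T2,T4,T6}
Step 8: signal(T2) -> count=0 queue=[] holders={T1,T3,T4,T6}
Step 9: wait(T2) -> count=0 queue=[T2] holders={T1,T3,T4,T6}
Step 10: wait(T5) -> count=0 queue=[T2,T5] holders={T1,T3,T4,T6}
Step 11: signal(T1) -> count=0 queue=[T5] holders={T2,T3,T4,T6}
Step 12: signal(T4) -> count=0 queue=[] holders={T2,T3,T5,T6}
Step 13: wait(T1) -> count=0 queue=[T1] holders={T2,T3,T5,T6}
Step 14: wait(T4) -> count=0 queue=[T1,T4] holders={T2,T3,T5,T6}
Step 15: signal(T3) -> count=0 queue=[T4] holders={T1,T2,T5,T6}
Step 16: signal(T1) -> count=0 queue=[] holders={T2,T4,T5,T6}
Step 17: signal(T4) -> count=1 queue=[] holders={T2,T5,T6}
Final holders: {T2,T5,T6} -> 3 thread(s)

Answer: 3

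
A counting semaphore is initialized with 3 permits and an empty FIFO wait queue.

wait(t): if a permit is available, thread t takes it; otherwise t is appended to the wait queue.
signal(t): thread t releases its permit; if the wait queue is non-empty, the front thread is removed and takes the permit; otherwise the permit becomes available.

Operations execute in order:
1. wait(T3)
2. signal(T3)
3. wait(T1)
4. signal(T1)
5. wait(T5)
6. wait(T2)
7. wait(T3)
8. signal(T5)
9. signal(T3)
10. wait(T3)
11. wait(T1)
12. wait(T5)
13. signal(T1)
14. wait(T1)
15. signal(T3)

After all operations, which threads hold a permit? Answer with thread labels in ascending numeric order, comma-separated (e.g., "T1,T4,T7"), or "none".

Answer: T1,T2,T5

Derivation:
Step 1: wait(T3) -> count=2 queue=[] holders={T3}
Step 2: signal(T3) -> count=3 queue=[] holders={none}
Step 3: wait(T1) -> count=2 queue=[] holders={T1}
Step 4: signal(T1) -> count=3 queue=[] holders={none}
Step 5: wait(T5) -> count=2 queue=[] holders={T5}
Step 6: wait(T2) -> count=1 queue=[] holders={T2,T5}
Step 7: wait(T3) -> count=0 queue=[] holders={T2,T3,T5}
Step 8: signal(T5) -> count=1 queue=[] holders={T2,T3}
Step 9: signal(T3) -> count=2 queue=[] holders={T2}
Step 10: wait(T3) -> count=1 queue=[] holders={T2,T3}
Step 11: wait(T1) -> count=0 queue=[] holders={T1,T2,T3}
Step 12: wait(T5) -> count=0 queue=[T5] holders={T1,T2,T3}
Step 13: signal(T1) -> count=0 queue=[] holders={T2,T3,T5}
Step 14: wait(T1) -> count=0 queue=[T1] holders={T2,T3,T5}
Step 15: signal(T3) -> count=0 queue=[] holders={T1,T2,T5}
Final holders: T1,T2,T5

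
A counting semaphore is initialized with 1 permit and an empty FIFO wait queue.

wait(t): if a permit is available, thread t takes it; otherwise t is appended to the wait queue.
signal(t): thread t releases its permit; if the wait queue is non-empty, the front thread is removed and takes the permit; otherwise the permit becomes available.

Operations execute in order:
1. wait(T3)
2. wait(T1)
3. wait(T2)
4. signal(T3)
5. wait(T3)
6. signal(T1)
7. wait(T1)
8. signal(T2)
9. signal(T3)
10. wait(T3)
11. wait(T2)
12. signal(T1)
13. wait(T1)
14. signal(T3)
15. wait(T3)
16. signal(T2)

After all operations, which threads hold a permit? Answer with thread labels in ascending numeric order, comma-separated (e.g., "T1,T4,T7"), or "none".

Step 1: wait(T3) -> count=0 queue=[] holders={T3}
Step 2: wait(T1) -> count=0 queue=[T1] holders={T3}
Step 3: wait(T2) -> count=0 queue=[T1,T2] holders={T3}
Step 4: signal(T3) -> count=0 queue=[T2] holders={T1}
Step 5: wait(T3) -> count=0 queue=[T2,T3] holders={T1}
Step 6: signal(T1) -> count=0 queue=[T3] holders={T2}
Step 7: wait(T1) -> count=0 queue=[T3,T1] holders={T2}
Step 8: signal(T2) -> count=0 queue=[T1] holders={T3}
Step 9: signal(T3) -> count=0 queue=[] holders={T1}
Step 10: wait(T3) -> count=0 queue=[T3] holders={T1}
Step 11: wait(T2) -> count=0 queue=[T3,T2] holders={T1}
Step 12: signal(T1) -> count=0 queue=[T2] holders={T3}
Step 13: wait(T1) -> count=0 queue=[T2,T1] holders={T3}
Step 14: signal(T3) -> count=0 queue=[T1] holders={T2}
Step 15: wait(T3) -> count=0 queue=[T1,T3] holders={T2}
Step 16: signal(T2) -> count=0 queue=[T3] holders={T1}
Final holders: T1

Answer: T1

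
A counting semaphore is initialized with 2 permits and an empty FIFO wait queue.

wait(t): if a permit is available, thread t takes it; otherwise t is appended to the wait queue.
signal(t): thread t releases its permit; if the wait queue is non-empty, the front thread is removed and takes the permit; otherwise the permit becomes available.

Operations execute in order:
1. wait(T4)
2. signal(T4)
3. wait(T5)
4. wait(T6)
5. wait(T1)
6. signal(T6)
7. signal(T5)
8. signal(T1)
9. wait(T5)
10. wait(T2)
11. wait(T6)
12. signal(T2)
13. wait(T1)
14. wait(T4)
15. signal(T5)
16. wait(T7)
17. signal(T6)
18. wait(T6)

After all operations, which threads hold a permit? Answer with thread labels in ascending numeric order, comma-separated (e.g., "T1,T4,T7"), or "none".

Step 1: wait(T4) -> count=1 queue=[] holders={T4}
Step 2: signal(T4) -> count=2 queue=[] holders={none}
Step 3: wait(T5) -> count=1 queue=[] holders={T5}
Step 4: wait(T6) -> count=0 queue=[] holders={T5,T6}
Step 5: wait(T1) -> count=0 queue=[T1] holders={T5,T6}
Step 6: signal(T6) -> count=0 queue=[] holders={T1,T5}
Step 7: signal(T5) -> count=1 queue=[] holders={T1}
Step 8: signal(T1) -> count=2 queue=[] holders={none}
Step 9: wait(T5) -> count=1 queue=[] holders={T5}
Step 10: wait(T2) -> count=0 queue=[] holders={T2,T5}
Step 11: wait(T6) -> count=0 queue=[T6] holders={T2,T5}
Step 12: signal(T2) -> count=0 queue=[] holders={T5,T6}
Step 13: wait(T1) -> count=0 queue=[T1] holders={T5,T6}
Step 14: wait(T4) -> count=0 queue=[T1,T4] holders={T5,T6}
Step 15: signal(T5) -> count=0 queue=[T4] holders={T1,T6}
Step 16: wait(T7) -> count=0 queue=[T4,T7] holders={T1,T6}
Step 17: signal(T6) -> count=0 queue=[T7] holders={T1,T4}
Step 18: wait(T6) -> count=0 queue=[T7,T6] holders={T1,T4}
Final holders: T1,T4

Answer: T1,T4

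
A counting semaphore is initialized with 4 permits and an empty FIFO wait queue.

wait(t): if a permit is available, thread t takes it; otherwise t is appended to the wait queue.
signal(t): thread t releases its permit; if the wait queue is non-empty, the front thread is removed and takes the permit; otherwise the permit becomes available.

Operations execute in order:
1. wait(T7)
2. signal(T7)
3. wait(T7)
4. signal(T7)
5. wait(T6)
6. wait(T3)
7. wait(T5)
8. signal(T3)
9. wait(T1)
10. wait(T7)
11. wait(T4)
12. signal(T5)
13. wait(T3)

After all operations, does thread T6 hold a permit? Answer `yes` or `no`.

Step 1: wait(T7) -> count=3 queue=[] holders={T7}
Step 2: signal(T7) -> count=4 queue=[] holders={none}
Step 3: wait(T7) -> count=3 queue=[] holders={T7}
Step 4: signal(T7) -> count=4 queue=[] holders={none}
Step 5: wait(T6) -> count=3 queue=[] holders={T6}
Step 6: wait(T3) -> count=2 queue=[] holders={T3,T6}
Step 7: wait(T5) -> count=1 queue=[] holders={T3,T5,T6}
Step 8: signal(T3) -> count=2 queue=[] holders={T5,T6}
Step 9: wait(T1) -> count=1 queue=[] holders={T1,T5,T6}
Step 10: wait(T7) -> count=0 queue=[] holders={T1,T5,T6,T7}
Step 11: wait(T4) -> count=0 queue=[T4] holders={T1,T5,T6,T7}
Step 12: signal(T5) -> count=0 queue=[] holders={T1,T4,T6,T7}
Step 13: wait(T3) -> count=0 queue=[T3] holders={T1,T4,T6,T7}
Final holders: {T1,T4,T6,T7} -> T6 in holders

Answer: yes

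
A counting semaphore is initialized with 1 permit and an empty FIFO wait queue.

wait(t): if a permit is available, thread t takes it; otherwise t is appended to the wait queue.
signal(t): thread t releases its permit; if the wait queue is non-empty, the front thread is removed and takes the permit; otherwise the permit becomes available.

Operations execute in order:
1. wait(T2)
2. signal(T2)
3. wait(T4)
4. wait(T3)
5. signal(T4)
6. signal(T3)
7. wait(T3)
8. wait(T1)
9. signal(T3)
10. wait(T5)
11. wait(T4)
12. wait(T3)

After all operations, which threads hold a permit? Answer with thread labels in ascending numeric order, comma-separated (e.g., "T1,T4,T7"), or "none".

Step 1: wait(T2) -> count=0 queue=[] holders={T2}
Step 2: signal(T2) -> count=1 queue=[] holders={none}
Step 3: wait(T4) -> count=0 queue=[] holders={T4}
Step 4: wait(T3) -> count=0 queue=[T3] holders={T4}
Step 5: signal(T4) -> count=0 queue=[] holders={T3}
Step 6: signal(T3) -> count=1 queue=[] holders={none}
Step 7: wait(T3) -> count=0 queue=[] holders={T3}
Step 8: wait(T1) -> count=0 queue=[T1] holders={T3}
Step 9: signal(T3) -> count=0 queue=[] holders={T1}
Step 10: wait(T5) -> count=0 queue=[T5] holders={T1}
Step 11: wait(T4) -> count=0 queue=[T5,T4] holders={T1}
Step 12: wait(T3) -> count=0 queue=[T5,T4,T3] holders={T1}
Final holders: T1

Answer: T1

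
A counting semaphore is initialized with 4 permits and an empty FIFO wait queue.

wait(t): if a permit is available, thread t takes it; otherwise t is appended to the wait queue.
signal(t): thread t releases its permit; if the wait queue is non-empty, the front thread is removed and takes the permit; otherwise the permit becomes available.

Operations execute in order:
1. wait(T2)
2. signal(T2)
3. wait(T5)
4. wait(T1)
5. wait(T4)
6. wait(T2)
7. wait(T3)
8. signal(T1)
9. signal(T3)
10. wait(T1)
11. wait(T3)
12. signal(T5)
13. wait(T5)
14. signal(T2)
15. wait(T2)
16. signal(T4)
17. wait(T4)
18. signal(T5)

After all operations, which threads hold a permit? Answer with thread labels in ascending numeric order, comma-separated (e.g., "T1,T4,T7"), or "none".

Answer: T1,T2,T3,T4

Derivation:
Step 1: wait(T2) -> count=3 queue=[] holders={T2}
Step 2: signal(T2) -> count=4 queue=[] holders={none}
Step 3: wait(T5) -> count=3 queue=[] holders={T5}
Step 4: wait(T1) -> count=2 queue=[] holders={T1,T5}
Step 5: wait(T4) -> count=1 queue=[] holders={T1,T4,T5}
Step 6: wait(T2) -> count=0 queue=[] holders={T1,T2,T4,T5}
Step 7: wait(T3) -> count=0 queue=[T3] holders={T1,T2,T4,T5}
Step 8: signal(T1) -> count=0 queue=[] holders={T2,T3,T4,T5}
Step 9: signal(T3) -> count=1 queue=[] holders={T2,T4,T5}
Step 10: wait(T1) -> count=0 queue=[] holders={T1,T2,T4,T5}
Step 11: wait(T3) -> count=0 queue=[T3] holders={T1,T2,T4,T5}
Step 12: signal(T5) -> count=0 queue=[] holders={T1,T2,T3,T4}
Step 13: wait(T5) -> count=0 queue=[T5] holders={T1,T2,T3,T4}
Step 14: signal(T2) -> count=0 queue=[] holders={T1,T3,T4,T5}
Step 15: wait(T2) -> count=0 queue=[T2] holders={T1,T3,T4,T5}
Step 16: signal(T4) -> count=0 queue=[] holders={T1,T2,T3,T5}
Step 17: wait(T4) -> count=0 queue=[T4] holders={T1,T2,T3,T5}
Step 18: signal(T5) -> count=0 queue=[] holders={T1,T2,T3,T4}
Final holders: T1,T2,T3,T4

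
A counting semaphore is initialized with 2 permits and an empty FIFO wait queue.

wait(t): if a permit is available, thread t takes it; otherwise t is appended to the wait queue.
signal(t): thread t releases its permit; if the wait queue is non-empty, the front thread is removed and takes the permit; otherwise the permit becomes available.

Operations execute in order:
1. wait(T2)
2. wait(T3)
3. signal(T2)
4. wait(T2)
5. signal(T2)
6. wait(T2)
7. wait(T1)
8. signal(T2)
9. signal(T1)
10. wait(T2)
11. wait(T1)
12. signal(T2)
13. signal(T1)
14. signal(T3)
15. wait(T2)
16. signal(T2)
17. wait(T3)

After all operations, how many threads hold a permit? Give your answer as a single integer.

Step 1: wait(T2) -> count=1 queue=[] holders={T2}
Step 2: wait(T3) -> count=0 queue=[] holders={T2,T3}
Step 3: signal(T2) -> count=1 queue=[] holders={T3}
Step 4: wait(T2) -> count=0 queue=[] holders={T2,T3}
Step 5: signal(T2) -> count=1 queue=[] holders={T3}
Step 6: wait(T2) -> count=0 queue=[] holders={T2,T3}
Step 7: wait(T1) -> count=0 queue=[T1] holders={T2,T3}
Step 8: signal(T2) -> count=0 queue=[] holders={T1,T3}
Step 9: signal(T1) -> count=1 queue=[] holders={T3}
Step 10: wait(T2) -> count=0 queue=[] holders={T2,T3}
Step 11: wait(T1) -> count=0 queue=[T1] holders={T2,T3}
Step 12: signal(T2) -> count=0 queue=[] holders={T1,T3}
Step 13: signal(T1) -> count=1 queue=[] holders={T3}
Step 14: signal(T3) -> count=2 queue=[] holders={none}
Step 15: wait(T2) -> count=1 queue=[] holders={T2}
Step 16: signal(T2) -> count=2 queue=[] holders={none}
Step 17: wait(T3) -> count=1 queue=[] holders={T3}
Final holders: {T3} -> 1 thread(s)

Answer: 1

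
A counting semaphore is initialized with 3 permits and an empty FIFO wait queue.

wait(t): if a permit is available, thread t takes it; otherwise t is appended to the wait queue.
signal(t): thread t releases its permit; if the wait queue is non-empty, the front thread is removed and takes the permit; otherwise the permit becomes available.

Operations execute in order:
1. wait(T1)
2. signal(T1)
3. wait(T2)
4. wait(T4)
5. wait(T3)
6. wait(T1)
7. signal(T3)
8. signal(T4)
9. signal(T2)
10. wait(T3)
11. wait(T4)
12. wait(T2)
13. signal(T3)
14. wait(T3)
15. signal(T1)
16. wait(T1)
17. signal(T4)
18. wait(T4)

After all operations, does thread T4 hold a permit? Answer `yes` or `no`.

Step 1: wait(T1) -> count=2 queue=[] holders={T1}
Step 2: signal(T1) -> count=3 queue=[] holders={none}
Step 3: wait(T2) -> count=2 queue=[] holders={T2}
Step 4: wait(T4) -> count=1 queue=[] holders={T2,T4}
Step 5: wait(T3) -> count=0 queue=[] holders={T2,T3,T4}
Step 6: wait(T1) -> count=0 queue=[T1] holders={T2,T3,T4}
Step 7: signal(T3) -> count=0 queue=[] holders={T1,T2,T4}
Step 8: signal(T4) -> count=1 queue=[] holders={T1,T2}
Step 9: signal(T2) -> count=2 queue=[] holders={T1}
Step 10: wait(T3) -> count=1 queue=[] holders={T1,T3}
Step 11: wait(T4) -> count=0 queue=[] holders={T1,T3,T4}
Step 12: wait(T2) -> count=0 queue=[T2] holders={T1,T3,T4}
Step 13: signal(T3) -> count=0 queue=[] holders={T1,T2,T4}
Step 14: wait(T3) -> count=0 queue=[T3] holders={T1,T2,T4}
Step 15: signal(T1) -> count=0 queue=[] holders={T2,T3,T4}
Step 16: wait(T1) -> count=0 queue=[T1] holders={T2,T3,T4}
Step 17: signal(T4) -> count=0 queue=[] holders={T1,T2,T3}
Step 18: wait(T4) -> count=0 queue=[T4] holders={T1,T2,T3}
Final holders: {T1,T2,T3} -> T4 not in holders

Answer: no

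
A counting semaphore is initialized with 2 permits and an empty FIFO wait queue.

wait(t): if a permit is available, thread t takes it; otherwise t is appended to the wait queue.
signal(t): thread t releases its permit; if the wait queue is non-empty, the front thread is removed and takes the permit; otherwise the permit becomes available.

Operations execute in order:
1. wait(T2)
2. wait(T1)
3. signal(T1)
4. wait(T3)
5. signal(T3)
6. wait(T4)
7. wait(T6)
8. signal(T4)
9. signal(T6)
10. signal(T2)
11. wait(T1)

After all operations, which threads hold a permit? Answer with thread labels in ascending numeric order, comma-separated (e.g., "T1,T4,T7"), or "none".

Step 1: wait(T2) -> count=1 queue=[] holders={T2}
Step 2: wait(T1) -> count=0 queue=[] holders={T1,T2}
Step 3: signal(T1) -> count=1 queue=[] holders={T2}
Step 4: wait(T3) -> count=0 queue=[] holders={T2,T3}
Step 5: signal(T3) -> count=1 queue=[] holders={T2}
Step 6: wait(T4) -> count=0 queue=[] holders={T2,T4}
Step 7: wait(T6) -> count=0 queue=[T6] holders={T2,T4}
Step 8: signal(T4) -> count=0 queue=[] holders={T2,T6}
Step 9: signal(T6) -> count=1 queue=[] holders={T2}
Step 10: signal(T2) -> count=2 queue=[] holders={none}
Step 11: wait(T1) -> count=1 queue=[] holders={T1}
Final holders: T1

Answer: T1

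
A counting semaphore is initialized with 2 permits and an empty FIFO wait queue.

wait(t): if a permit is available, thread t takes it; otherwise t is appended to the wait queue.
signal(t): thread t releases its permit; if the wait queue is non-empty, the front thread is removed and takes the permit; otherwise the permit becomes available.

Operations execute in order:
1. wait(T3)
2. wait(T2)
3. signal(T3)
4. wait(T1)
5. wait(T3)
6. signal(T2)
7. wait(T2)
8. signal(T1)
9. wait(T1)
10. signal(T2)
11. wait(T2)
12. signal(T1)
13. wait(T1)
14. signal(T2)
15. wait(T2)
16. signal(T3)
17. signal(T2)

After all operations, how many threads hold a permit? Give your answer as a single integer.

Answer: 1

Derivation:
Step 1: wait(T3) -> count=1 queue=[] holders={T3}
Step 2: wait(T2) -> count=0 queue=[] holders={T2,T3}
Step 3: signal(T3) -> count=1 queue=[] holders={T2}
Step 4: wait(T1) -> count=0 queue=[] holders={T1,T2}
Step 5: wait(T3) -> count=0 queue=[T3] holders={T1,T2}
Step 6: signal(T2) -> count=0 queue=[] holders={T1,T3}
Step 7: wait(T2) -> count=0 queue=[T2] holders={T1,T3}
Step 8: signal(T1) -> count=0 queue=[] holders={T2,T3}
Step 9: wait(T1) -> count=0 queue=[T1] holders={T2,T3}
Step 10: signal(T2) -> count=0 queue=[] holders={T1,T3}
Step 11: wait(T2) -> count=0 queue=[T2] holders={T1,T3}
Step 12: signal(T1) -> count=0 queue=[] holders={T2,T3}
Step 13: wait(T1) -> count=0 queue=[T1] holders={T2,T3}
Step 14: signal(T2) -> count=0 queue=[] holders={T1,T3}
Step 15: wait(T2) -> count=0 queue=[T2] holders={T1,T3}
Step 16: signal(T3) -> count=0 queue=[] holders={T1,T2}
Step 17: signal(T2) -> count=1 queue=[] holders={T1}
Final holders: {T1} -> 1 thread(s)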